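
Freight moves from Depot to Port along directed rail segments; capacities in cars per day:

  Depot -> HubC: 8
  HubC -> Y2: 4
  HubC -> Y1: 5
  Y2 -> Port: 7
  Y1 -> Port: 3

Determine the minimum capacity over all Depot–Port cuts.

Augment Depot→HubC→Y2→Port: bottleneck 4, flow now 4.
Augment Depot→HubC→Y1→Port: bottleneck 3, flow now 7.
No augmenting path remains; maximum flow = 7.
By max-flow min-cut, the minimum cut capacity equals the max flow.
In the residual graph, reachable from Depot: {Depot, HubC, Y1}.
Min-cut edges: HubC→Y2 (4), Y1→Port (3); capacity 4 + 3 = 7.

7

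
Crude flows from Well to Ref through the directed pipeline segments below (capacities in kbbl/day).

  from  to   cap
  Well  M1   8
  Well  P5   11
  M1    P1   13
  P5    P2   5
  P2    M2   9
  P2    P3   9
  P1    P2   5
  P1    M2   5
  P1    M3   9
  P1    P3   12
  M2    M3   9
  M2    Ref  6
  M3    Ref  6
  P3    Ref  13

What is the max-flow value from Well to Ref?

Augment Well→M1→P1→M2→Ref: bottleneck 5, flow now 5.
Augment Well→M1→P1→M3→Ref: bottleneck 3, flow now 8.
Augment Well→P5→P2→M2→Ref: bottleneck 1, flow now 9.
Augment Well→P5→P2→P3→Ref: bottleneck 4, flow now 13.
No augmenting path remains; maximum flow = 13.
In the residual graph, reachable from Well: {Well, P5}.
Min-cut edges: Well→M1 (8), P5→P2 (5); capacity 8 + 5 = 13.
This cut is saturated, so no flow can exceed 13.

13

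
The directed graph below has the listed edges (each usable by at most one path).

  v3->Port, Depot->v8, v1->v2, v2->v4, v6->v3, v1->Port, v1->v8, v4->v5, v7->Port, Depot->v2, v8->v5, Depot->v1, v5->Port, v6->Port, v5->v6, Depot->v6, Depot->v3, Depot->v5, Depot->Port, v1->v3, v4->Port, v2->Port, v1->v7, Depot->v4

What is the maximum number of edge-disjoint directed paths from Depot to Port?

Assign every edge capacity 1; by Menger, the answer equals the max flow.
Path Depot→Port (+1); total 1.
Path Depot→v1→Port (+1); total 2.
Path Depot→v2→Port (+1); total 3.
Path Depot→v3→Port (+1); total 4.
Path Depot→v4→Port (+1); total 5.
Path Depot→v5→Port (+1); total 6.
Path Depot→v6→Port (+1); total 7.
No residual Depot→Port path; max flow = 7.
Certifying cut of size 7: {Depot→Port, Depot→v1, Depot→v2, Depot→v4, v3→Port, v5→Port, v6→Port}.

7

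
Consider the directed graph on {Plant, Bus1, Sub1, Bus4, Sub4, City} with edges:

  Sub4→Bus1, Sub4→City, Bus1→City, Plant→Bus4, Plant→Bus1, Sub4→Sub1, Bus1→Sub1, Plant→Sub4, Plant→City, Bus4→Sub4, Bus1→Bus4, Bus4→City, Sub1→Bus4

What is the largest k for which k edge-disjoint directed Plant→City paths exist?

Assign every edge capacity 1; by Menger, the answer equals the max flow.
Path Plant→City (+1); total 1.
Path Plant→Bus1→City (+1); total 2.
Path Plant→Bus4→City (+1); total 3.
Path Plant→Sub4→City (+1); total 4.
No residual Plant→City path; max flow = 4.
Certifying cut of size 4: {Plant→Bus1, Plant→Bus4, Plant→City, Plant→Sub4}.

4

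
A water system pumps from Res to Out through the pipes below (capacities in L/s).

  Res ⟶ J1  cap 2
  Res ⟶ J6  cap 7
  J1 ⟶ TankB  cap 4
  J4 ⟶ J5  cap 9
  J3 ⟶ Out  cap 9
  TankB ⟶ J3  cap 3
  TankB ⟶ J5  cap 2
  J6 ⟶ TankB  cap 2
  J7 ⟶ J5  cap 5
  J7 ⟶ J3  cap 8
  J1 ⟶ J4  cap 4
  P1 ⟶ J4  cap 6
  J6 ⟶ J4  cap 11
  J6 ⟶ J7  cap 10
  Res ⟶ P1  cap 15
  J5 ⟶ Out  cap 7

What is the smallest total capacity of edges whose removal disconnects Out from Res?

15

Augment Res→P1→J4→J5→Out: bottleneck 6, flow now 6.
Augment Res→J1→J4→J5→Out: bottleneck 1, flow now 7.
Augment Res→J1→TankB→J3→Out: bottleneck 1, flow now 8.
Augment Res→J6→J7→J3→Out: bottleneck 7, flow now 15.
No augmenting path remains; maximum flow = 15.
By max-flow min-cut, the minimum cut capacity equals the max flow.
In the residual graph, reachable from Res: {Res, P1}.
Min-cut edges: Res→J1 (2), Res→J6 (7), P1→J4 (6); capacity 2 + 7 + 6 = 15.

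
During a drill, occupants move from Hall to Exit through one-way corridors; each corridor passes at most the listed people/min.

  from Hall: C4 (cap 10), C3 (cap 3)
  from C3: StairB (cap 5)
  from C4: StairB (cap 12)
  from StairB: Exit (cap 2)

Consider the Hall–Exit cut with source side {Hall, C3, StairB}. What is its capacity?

12

Edges leaving {Hall, C3, StairB}: Hall→C4 (10), StairB→Exit (2).
Cut capacity = 10 + 2 = 12.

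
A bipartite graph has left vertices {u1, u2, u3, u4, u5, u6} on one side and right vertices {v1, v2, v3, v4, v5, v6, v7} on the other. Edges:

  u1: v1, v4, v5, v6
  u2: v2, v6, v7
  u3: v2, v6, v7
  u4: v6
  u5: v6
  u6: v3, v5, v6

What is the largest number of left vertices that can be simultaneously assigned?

Unit-capacity flow: source→left, listed edges, right→sink; max matching = max flow.
Augmenting path u1→v1 (+1); matched 1.
Augmenting path u2→v2 (+1); matched 2.
Augmenting path u3→v6 (+1); matched 3.
Augmenting path u6→v3 (+1); matched 4.
Augmenting path u4→v6→u3→v7 (+1); matched 5.
No augmenting path remains; maximum matching = 5.
König certificate: {u1, u2, u3, u6, v6} is a vertex cover of size 5 (every listed pair touches it), so no matching can be larger.

5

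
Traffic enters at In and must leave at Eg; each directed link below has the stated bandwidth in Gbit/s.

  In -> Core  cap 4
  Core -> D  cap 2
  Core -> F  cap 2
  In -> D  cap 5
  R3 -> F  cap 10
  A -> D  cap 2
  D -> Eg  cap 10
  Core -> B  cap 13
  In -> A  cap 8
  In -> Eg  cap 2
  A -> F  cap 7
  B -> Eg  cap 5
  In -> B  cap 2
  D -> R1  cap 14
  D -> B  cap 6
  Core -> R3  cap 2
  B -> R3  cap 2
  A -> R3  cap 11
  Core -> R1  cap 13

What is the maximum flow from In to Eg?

Augment In→Eg: bottleneck 2, flow now 2.
Augment In→D→Eg: bottleneck 5, flow now 7.
Augment In→B→Eg: bottleneck 2, flow now 9.
Augment In→Core→D→Eg: bottleneck 2, flow now 11.
Augment In→Core→B→Eg: bottleneck 2, flow now 13.
Augment In→A→D→Eg: bottleneck 2, flow now 15.
No augmenting path remains; maximum flow = 15.
In the residual graph, reachable from In: {In, A, R3, F}.
Min-cut edges: In→Core (4), In→D (5), In→B (2), In→Eg (2), A→D (2); capacity 4 + 5 + 2 + 2 + 2 = 15.
This cut is saturated, so no flow can exceed 15.

15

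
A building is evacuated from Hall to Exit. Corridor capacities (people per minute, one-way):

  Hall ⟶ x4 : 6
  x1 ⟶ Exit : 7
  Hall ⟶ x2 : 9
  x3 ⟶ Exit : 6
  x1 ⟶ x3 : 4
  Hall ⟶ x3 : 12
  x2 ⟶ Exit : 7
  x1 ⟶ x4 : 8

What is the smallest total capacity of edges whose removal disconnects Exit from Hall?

13

Augment Hall→x2→Exit: bottleneck 7, flow now 7.
Augment Hall→x3→Exit: bottleneck 6, flow now 13.
No augmenting path remains; maximum flow = 13.
By max-flow min-cut, the minimum cut capacity equals the max flow.
In the residual graph, reachable from Hall: {Hall, x2, x3, x4}.
Min-cut edges: x2→Exit (7), x3→Exit (6); capacity 7 + 6 = 13.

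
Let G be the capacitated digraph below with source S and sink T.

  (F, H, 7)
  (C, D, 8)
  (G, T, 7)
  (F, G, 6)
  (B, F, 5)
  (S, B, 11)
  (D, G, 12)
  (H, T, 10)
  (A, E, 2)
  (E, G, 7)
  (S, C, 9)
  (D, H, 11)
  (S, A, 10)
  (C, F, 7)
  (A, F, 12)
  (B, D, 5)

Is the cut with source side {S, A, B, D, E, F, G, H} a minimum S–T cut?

No — its capacity is 26, but the minimum cut has capacity 17.

Given cut capacity: 9 + 7 + 10 = 26.
Augment S→A→E→G→T: bottleneck 2, flow now 2.
Augment S→A→F→G→T: bottleneck 5, flow now 7.
Augment S→A→F→H→T: bottleneck 3, flow now 10.
Augment S→B→D→H→T: bottleneck 5, flow now 15.
Augment S→B→F→H→T: bottleneck 2, flow now 17.
No augmenting path remains; maximum flow = 17.
In the residual graph, reachable from S: {S, A, B, C, D, E, F, G, H}.
Min-cut edges: G→T (7), H→T (10); capacity 7 + 10 = 17.
Cut capacity 26 exceeds the max flow 17, so it is not minimum.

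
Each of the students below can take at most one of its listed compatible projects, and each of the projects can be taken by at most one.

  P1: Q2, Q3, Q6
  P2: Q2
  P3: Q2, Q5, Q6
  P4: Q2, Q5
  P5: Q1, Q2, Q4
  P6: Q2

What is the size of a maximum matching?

Unit-capacity flow: source→left, listed edges, right→sink; max matching = max flow.
Augmenting path P1→Q2 (+1); matched 1.
Augmenting path P3→Q5 (+1); matched 2.
Augmenting path P5→Q1 (+1); matched 3.
Augmenting path P2→Q2→P1→Q3 (+1); matched 4.
Augmenting path P4→Q5→P3→Q6 (+1); matched 5.
No augmenting path remains; maximum matching = 5.
König certificate: {P1, P3, P4, P5, Q2} is a vertex cover of size 5 (every listed pair touches it), so no matching can be larger.

5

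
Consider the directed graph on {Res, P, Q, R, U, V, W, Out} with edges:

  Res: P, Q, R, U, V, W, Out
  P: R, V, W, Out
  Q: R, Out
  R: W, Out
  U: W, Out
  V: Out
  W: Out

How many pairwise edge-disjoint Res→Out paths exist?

7

Assign every edge capacity 1; by Menger, the answer equals the max flow.
Path Res→Out (+1); total 1.
Path Res→P→Out (+1); total 2.
Path Res→Q→Out (+1); total 3.
Path Res→R→Out (+1); total 4.
Path Res→U→Out (+1); total 5.
Path Res→V→Out (+1); total 6.
Path Res→W→Out (+1); total 7.
No residual Res→Out path; max flow = 7.
Certifying cut of size 7: {Res→Out, Res→P, Res→Q, Res→R, Res→U, Res→V, Res→W}.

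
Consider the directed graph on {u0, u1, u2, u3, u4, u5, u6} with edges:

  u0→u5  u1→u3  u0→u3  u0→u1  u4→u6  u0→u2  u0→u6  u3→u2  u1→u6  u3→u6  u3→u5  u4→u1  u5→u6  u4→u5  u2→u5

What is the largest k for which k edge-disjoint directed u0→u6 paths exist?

4

Assign every edge capacity 1; by Menger, the answer equals the max flow.
Path u0→u6 (+1); total 1.
Path u0→u1→u6 (+1); total 2.
Path u0→u3→u6 (+1); total 3.
Path u0→u5→u6 (+1); total 4.
No residual u0→u6 path; max flow = 4.
Certifying cut of size 4: {u0→u1, u0→u3, u0→u6, u5→u6}.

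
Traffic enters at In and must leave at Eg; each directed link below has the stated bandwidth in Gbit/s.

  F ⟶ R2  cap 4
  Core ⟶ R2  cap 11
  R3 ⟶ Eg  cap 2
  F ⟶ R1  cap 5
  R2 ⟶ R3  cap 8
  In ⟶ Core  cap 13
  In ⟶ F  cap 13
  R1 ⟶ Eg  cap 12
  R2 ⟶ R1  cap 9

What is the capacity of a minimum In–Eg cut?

Augment In→F→R1→Eg: bottleneck 5, flow now 5.
Augment In→F→R2→R1→Eg: bottleneck 4, flow now 9.
Augment In→Core→R2→R1→Eg: bottleneck 3, flow now 12.
Augment In→Core→R2→R3→Eg: bottleneck 2, flow now 14.
No augmenting path remains; maximum flow = 14.
By max-flow min-cut, the minimum cut capacity equals the max flow.
In the residual graph, reachable from In: {In, F, Core, R2, R1, R3}.
Min-cut edges: R1→Eg (12), R3→Eg (2); capacity 12 + 2 = 14.

14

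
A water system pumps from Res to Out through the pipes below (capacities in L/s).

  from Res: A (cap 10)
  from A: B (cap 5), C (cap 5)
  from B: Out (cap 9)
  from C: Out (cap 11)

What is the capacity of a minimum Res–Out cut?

Augment Res→A→B→Out: bottleneck 5, flow now 5.
Augment Res→A→C→Out: bottleneck 5, flow now 10.
No augmenting path remains; maximum flow = 10.
By max-flow min-cut, the minimum cut capacity equals the max flow.
In the residual graph, reachable from Res: {Res}.
Min-cut edges: Res→A (10); capacity 10 = 10.

10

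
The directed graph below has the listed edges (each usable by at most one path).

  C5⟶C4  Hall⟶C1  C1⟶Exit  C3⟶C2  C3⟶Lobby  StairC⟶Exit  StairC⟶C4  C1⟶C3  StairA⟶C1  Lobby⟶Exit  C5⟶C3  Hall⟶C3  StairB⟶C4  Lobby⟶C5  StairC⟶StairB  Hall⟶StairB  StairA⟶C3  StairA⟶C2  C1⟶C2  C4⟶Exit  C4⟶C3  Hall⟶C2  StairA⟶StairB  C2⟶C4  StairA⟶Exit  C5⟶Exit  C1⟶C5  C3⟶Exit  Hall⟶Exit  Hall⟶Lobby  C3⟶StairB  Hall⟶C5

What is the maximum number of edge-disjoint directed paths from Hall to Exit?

Assign every edge capacity 1; by Menger, the answer equals the max flow.
Path Hall→Exit (+1); total 1.
Path Hall→C1→Exit (+1); total 2.
Path Hall→C5→Exit (+1); total 3.
Path Hall→Lobby→Exit (+1); total 4.
Path Hall→C3→Exit (+1); total 5.
Path Hall→StairB→C4→Exit (+1); total 6.
No residual Hall→Exit path; max flow = 6.
Certifying cut of size 6: {C3→Exit, C4→Exit, C5→Exit, Hall→C1, Hall→Exit, Lobby→Exit}.

6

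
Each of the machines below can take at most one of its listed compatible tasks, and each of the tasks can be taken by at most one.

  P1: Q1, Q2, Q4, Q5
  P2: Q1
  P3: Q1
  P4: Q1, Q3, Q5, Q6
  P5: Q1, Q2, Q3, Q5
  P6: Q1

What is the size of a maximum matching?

4

Unit-capacity flow: source→left, listed edges, right→sink; max matching = max flow.
Augmenting path P1→Q1 (+1); matched 1.
Augmenting path P4→Q3 (+1); matched 2.
Augmenting path P5→Q2 (+1); matched 3.
Augmenting path P2→Q1→P1→Q4 (+1); matched 4.
No augmenting path remains; maximum matching = 4.
König certificate: {P1, P4, P5, Q1} is a vertex cover of size 4 (every listed pair touches it), so no matching can be larger.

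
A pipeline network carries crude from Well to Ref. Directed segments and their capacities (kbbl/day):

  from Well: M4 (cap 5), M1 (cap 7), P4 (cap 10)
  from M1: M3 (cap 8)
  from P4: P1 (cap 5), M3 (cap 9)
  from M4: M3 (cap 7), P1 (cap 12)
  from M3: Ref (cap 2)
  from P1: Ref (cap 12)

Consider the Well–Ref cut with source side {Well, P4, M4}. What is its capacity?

Edges leaving {Well, P4, M4}: Well→M1 (7), P4→M3 (9), P4→P1 (5), M4→M3 (7), M4→P1 (12).
Cut capacity = 7 + 9 + 5 + 7 + 12 = 40.

40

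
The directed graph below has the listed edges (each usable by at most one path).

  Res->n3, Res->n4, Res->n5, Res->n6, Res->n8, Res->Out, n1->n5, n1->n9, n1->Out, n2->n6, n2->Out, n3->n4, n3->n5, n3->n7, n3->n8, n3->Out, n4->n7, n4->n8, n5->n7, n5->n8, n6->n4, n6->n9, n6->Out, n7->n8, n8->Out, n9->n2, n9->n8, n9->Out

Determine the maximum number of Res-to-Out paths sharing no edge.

4

Assign every edge capacity 1; by Menger, the answer equals the max flow.
Path Res→Out (+1); total 1.
Path Res→n3→Out (+1); total 2.
Path Res→n6→Out (+1); total 3.
Path Res→n8→Out (+1); total 4.
No residual Res→Out path; max flow = 4.
Certifying cut of size 4: {Res→Out, Res→n3, Res→n6, n8→Out}.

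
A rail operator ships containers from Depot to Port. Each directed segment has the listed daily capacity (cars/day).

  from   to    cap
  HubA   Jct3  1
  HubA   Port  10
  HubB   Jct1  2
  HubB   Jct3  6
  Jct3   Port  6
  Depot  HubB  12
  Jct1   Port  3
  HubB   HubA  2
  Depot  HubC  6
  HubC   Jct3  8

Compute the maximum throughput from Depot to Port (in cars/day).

10

Augment Depot→HubC→Jct3→Port: bottleneck 6, flow now 6.
Augment Depot→HubB→HubA→Port: bottleneck 2, flow now 8.
Augment Depot→HubB→Jct1→Port: bottleneck 2, flow now 10.
No augmenting path remains; maximum flow = 10.
In the residual graph, reachable from Depot: {Depot, HubC, HubB, Jct3}.
Min-cut edges: HubB→HubA (2), HubB→Jct1 (2), Jct3→Port (6); capacity 2 + 2 + 6 = 10.
This cut is saturated, so no flow can exceed 10.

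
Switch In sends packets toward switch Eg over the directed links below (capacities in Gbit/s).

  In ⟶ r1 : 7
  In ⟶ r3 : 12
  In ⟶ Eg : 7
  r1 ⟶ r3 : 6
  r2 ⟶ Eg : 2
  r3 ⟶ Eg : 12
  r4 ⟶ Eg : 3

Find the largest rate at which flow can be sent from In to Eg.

19

Augment In→Eg: bottleneck 7, flow now 7.
Augment In→r3→Eg: bottleneck 12, flow now 19.
No augmenting path remains; maximum flow = 19.
In the residual graph, reachable from In: {In, r1, r3}.
Min-cut edges: In→Eg (7), r3→Eg (12); capacity 7 + 12 = 19.
This cut is saturated, so no flow can exceed 19.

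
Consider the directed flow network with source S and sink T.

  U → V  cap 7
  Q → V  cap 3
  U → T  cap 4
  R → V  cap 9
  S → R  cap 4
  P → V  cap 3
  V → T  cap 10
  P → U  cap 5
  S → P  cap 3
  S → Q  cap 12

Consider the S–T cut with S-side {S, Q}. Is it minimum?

Yes — it is a minimum cut (capacity 10).

Given cut capacity: 3 + 4 + 3 = 10.
Augment S→P→U→T: bottleneck 3, flow now 3.
Augment S→Q→V→T: bottleneck 3, flow now 6.
Augment S→R→V→T: bottleneck 4, flow now 10.
No augmenting path remains; maximum flow = 10.
Cut capacity 10 equals the max flow, so it is a minimum cut.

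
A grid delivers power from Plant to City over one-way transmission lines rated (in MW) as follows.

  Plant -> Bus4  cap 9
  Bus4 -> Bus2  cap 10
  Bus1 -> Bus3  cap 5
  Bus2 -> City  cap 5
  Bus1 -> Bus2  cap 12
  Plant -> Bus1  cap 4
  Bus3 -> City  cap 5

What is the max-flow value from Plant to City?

9

Augment Plant→Bus4→Bus2→City: bottleneck 5, flow now 5.
Augment Plant→Bus1→Bus3→City: bottleneck 4, flow now 9.
No augmenting path remains; maximum flow = 9.
In the residual graph, reachable from Plant: {Plant, Bus4, Bus2}.
Min-cut edges: Plant→Bus1 (4), Bus2→City (5); capacity 4 + 5 = 9.
This cut is saturated, so no flow can exceed 9.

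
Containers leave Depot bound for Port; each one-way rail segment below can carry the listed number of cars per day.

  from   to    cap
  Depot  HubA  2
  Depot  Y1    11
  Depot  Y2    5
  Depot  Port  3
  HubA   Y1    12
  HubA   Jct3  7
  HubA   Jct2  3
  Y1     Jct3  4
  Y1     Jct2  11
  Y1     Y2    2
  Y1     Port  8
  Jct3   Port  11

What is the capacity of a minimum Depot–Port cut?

16

Augment Depot→Port: bottleneck 3, flow now 3.
Augment Depot→Y1→Port: bottleneck 8, flow now 11.
Augment Depot→HubA→Jct3→Port: bottleneck 2, flow now 13.
Augment Depot→Y1→Jct3→Port: bottleneck 3, flow now 16.
No augmenting path remains; maximum flow = 16.
By max-flow min-cut, the minimum cut capacity equals the max flow.
In the residual graph, reachable from Depot: {Depot, Y2}.
Min-cut edges: Depot→HubA (2), Depot→Y1 (11), Depot→Port (3); capacity 2 + 11 + 3 = 16.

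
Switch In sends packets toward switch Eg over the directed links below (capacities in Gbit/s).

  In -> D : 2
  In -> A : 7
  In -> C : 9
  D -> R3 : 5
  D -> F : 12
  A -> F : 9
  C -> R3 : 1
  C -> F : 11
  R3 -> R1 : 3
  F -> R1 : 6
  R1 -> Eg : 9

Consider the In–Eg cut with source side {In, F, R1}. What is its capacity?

27

Edges leaving {In, F, R1}: In→D (2), In→A (7), In→C (9), R1→Eg (9).
Cut capacity = 2 + 7 + 9 + 9 = 27.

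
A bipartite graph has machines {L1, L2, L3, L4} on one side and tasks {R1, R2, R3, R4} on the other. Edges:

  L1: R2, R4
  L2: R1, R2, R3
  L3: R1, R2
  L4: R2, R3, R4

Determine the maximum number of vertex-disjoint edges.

4

Unit-capacity flow: source→left, listed edges, right→sink; max matching = max flow.
Augmenting path L1→R2 (+1); matched 1.
Augmenting path L2→R1 (+1); matched 2.
Augmenting path L4→R3 (+1); matched 3.
Augmenting path L3→R2→L1→R4 (+1); matched 4.
No augmenting path remains; maximum matching = 4.
König certificate: {L1, L2, L3, L4} is a vertex cover of size 4 (every listed pair touches it), so no matching can be larger.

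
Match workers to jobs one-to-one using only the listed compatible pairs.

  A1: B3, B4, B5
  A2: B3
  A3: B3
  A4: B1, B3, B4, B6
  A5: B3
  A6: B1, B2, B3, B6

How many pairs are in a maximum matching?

Unit-capacity flow: source→left, listed edges, right→sink; max matching = max flow.
Augmenting path A1→B3 (+1); matched 1.
Augmenting path A4→B1 (+1); matched 2.
Augmenting path A6→B2 (+1); matched 3.
Augmenting path A2→B3→A1→B4 (+1); matched 4.
No augmenting path remains; maximum matching = 4.
König certificate: {A1, A4, A6, B3} is a vertex cover of size 4 (every listed pair touches it), so no matching can be larger.

4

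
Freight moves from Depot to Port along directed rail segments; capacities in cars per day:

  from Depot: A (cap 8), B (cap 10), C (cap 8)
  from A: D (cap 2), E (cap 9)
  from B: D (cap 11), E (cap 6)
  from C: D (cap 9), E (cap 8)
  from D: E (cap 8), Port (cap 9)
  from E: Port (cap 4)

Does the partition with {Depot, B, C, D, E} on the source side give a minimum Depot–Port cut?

No — its capacity is 21, but the minimum cut has capacity 13.

Given cut capacity: 8 + 9 + 4 = 21.
Augment Depot→A→D→Port: bottleneck 2, flow now 2.
Augment Depot→A→E→Port: bottleneck 4, flow now 6.
Augment Depot→B→D→Port: bottleneck 7, flow now 13.
No augmenting path remains; maximum flow = 13.
In the residual graph, reachable from Depot: {Depot, A, B, C, D, E}.
Min-cut edges: D→Port (9), E→Port (4); capacity 9 + 4 = 13.
Cut capacity 21 exceeds the max flow 13, so it is not minimum.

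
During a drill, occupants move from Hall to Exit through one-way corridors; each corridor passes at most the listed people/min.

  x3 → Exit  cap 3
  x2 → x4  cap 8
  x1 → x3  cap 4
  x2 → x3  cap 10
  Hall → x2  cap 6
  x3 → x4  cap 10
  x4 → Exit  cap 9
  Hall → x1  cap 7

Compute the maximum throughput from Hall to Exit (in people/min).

Augment Hall→x1→x3→Exit: bottleneck 3, flow now 3.
Augment Hall→x2→x4→Exit: bottleneck 6, flow now 9.
Augment Hall→x1→x3→x4→Exit: bottleneck 1, flow now 10.
No augmenting path remains; maximum flow = 10.
In the residual graph, reachable from Hall: {Hall, x1}.
Min-cut edges: Hall→x2 (6), x1→x3 (4); capacity 6 + 4 = 10.
This cut is saturated, so no flow can exceed 10.

10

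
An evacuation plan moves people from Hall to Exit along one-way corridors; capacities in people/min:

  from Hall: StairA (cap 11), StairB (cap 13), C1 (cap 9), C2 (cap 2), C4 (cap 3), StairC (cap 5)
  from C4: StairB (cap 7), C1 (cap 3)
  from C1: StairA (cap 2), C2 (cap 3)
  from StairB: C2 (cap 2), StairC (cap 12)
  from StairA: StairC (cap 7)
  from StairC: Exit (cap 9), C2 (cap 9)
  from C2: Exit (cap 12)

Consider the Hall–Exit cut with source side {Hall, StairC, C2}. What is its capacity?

Edges leaving {Hall, StairC, C2}: Hall→C4 (3), Hall→C1 (9), Hall→StairB (13), Hall→StairA (11), StairC→Exit (9), C2→Exit (12).
Cut capacity = 3 + 9 + 13 + 11 + 9 + 12 = 57.

57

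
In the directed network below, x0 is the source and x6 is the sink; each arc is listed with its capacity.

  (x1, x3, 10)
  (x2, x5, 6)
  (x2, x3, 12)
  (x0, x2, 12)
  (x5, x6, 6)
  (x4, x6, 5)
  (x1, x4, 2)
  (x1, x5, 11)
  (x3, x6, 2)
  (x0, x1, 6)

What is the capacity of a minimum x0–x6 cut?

10

Augment x0→x1→x3→x6: bottleneck 2, flow now 2.
Augment x0→x1→x4→x6: bottleneck 2, flow now 4.
Augment x0→x1→x5→x6: bottleneck 2, flow now 6.
Augment x0→x2→x5→x6: bottleneck 4, flow now 10.
No augmenting path remains; maximum flow = 10.
By max-flow min-cut, the minimum cut capacity equals the max flow.
In the residual graph, reachable from x0: {x0, x1, x2, x3, x5}.
Min-cut edges: x1→x4 (2), x3→x6 (2), x5→x6 (6); capacity 2 + 2 + 6 = 10.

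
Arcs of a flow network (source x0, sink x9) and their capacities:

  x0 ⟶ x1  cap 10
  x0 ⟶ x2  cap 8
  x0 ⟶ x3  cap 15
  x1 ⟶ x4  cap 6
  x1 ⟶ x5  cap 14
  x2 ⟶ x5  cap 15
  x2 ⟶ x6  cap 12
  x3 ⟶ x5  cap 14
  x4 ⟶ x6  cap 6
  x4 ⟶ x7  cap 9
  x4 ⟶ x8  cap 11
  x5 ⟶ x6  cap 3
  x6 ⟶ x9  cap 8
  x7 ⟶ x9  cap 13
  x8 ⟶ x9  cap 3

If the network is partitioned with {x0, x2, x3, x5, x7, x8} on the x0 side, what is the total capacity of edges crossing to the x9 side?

41

Edges leaving {x0, x2, x3, x5, x7, x8}: x0→x1 (10), x2→x6 (12), x5→x6 (3), x7→x9 (13), x8→x9 (3).
Cut capacity = 10 + 12 + 3 + 13 + 3 = 41.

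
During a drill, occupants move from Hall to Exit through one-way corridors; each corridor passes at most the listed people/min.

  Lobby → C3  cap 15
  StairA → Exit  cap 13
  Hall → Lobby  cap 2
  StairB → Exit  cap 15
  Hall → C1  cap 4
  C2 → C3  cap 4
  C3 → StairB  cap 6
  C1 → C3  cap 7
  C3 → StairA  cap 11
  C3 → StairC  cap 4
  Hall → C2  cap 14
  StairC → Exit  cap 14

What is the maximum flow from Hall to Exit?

Augment Hall→Lobby→C3→StairC→Exit: bottleneck 2, flow now 2.
Augment Hall→C1→C3→StairC→Exit: bottleneck 2, flow now 4.
Augment Hall→C1→C3→StairA→Exit: bottleneck 2, flow now 6.
Augment Hall→C2→C3→StairA→Exit: bottleneck 4, flow now 10.
No augmenting path remains; maximum flow = 10.
In the residual graph, reachable from Hall: {Hall, C2}.
Min-cut edges: Hall→Lobby (2), Hall→C1 (4), C2→C3 (4); capacity 2 + 4 + 4 = 10.
This cut is saturated, so no flow can exceed 10.

10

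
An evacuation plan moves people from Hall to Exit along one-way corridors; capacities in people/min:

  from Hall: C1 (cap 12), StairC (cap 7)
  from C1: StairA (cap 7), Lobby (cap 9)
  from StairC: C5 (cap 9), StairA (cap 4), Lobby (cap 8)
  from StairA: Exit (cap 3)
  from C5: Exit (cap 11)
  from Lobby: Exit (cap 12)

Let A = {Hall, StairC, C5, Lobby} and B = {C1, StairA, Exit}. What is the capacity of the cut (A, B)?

Edges leaving {Hall, StairC, C5, Lobby}: Hall→C1 (12), StairC→StairA (4), C5→Exit (11), Lobby→Exit (12).
Cut capacity = 12 + 4 + 11 + 12 = 39.

39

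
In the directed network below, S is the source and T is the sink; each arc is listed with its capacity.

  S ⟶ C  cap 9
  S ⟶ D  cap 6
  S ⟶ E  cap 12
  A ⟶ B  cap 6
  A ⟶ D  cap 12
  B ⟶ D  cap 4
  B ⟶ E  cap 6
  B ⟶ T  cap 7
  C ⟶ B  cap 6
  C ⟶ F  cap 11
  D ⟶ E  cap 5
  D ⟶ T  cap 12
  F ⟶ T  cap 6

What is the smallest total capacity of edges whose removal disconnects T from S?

Augment S→D→T: bottleneck 6, flow now 6.
Augment S→C→B→T: bottleneck 6, flow now 12.
Augment S→C→F→T: bottleneck 3, flow now 15.
No augmenting path remains; maximum flow = 15.
By max-flow min-cut, the minimum cut capacity equals the max flow.
In the residual graph, reachable from S: {S, E}.
Min-cut edges: S→C (9), S→D (6); capacity 9 + 6 = 15.

15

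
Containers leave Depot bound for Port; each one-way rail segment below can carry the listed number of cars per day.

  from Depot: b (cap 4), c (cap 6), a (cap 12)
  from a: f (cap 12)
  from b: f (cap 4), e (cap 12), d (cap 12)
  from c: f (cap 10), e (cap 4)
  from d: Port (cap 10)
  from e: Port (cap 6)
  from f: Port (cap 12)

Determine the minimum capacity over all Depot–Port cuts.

Augment Depot→a→f→Port: bottleneck 12, flow now 12.
Augment Depot→b→d→Port: bottleneck 4, flow now 16.
Augment Depot→c→e→Port: bottleneck 4, flow now 20.
No augmenting path remains; maximum flow = 20.
By max-flow min-cut, the minimum cut capacity equals the max flow.
In the residual graph, reachable from Depot: {Depot, a, c, f}.
Min-cut edges: Depot→b (4), c→e (4), f→Port (12); capacity 4 + 4 + 12 = 20.

20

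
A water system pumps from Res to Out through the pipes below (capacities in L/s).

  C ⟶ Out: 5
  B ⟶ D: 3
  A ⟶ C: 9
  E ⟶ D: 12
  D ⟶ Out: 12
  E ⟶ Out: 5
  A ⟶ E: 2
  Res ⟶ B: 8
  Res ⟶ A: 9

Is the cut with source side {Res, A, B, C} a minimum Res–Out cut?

Yes — it is a minimum cut (capacity 10).

Given cut capacity: 2 + 3 + 5 = 10.
Augment Res→A→C→Out: bottleneck 5, flow now 5.
Augment Res→A→E→Out: bottleneck 2, flow now 7.
Augment Res→B→D→Out: bottleneck 3, flow now 10.
No augmenting path remains; maximum flow = 10.
Cut capacity 10 equals the max flow, so it is a minimum cut.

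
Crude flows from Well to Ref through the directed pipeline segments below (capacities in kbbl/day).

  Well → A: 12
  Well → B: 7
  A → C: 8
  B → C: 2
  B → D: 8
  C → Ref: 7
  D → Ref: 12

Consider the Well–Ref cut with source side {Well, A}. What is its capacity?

15

Edges leaving {Well, A}: Well→B (7), A→C (8).
Cut capacity = 7 + 8 = 15.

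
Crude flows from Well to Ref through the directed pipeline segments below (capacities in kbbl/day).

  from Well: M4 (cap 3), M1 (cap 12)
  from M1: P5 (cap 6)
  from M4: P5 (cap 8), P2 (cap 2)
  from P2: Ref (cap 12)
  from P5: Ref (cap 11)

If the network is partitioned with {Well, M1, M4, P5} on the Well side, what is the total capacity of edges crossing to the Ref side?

13

Edges leaving {Well, M1, M4, P5}: M4→P2 (2), P5→Ref (11).
Cut capacity = 2 + 11 = 13.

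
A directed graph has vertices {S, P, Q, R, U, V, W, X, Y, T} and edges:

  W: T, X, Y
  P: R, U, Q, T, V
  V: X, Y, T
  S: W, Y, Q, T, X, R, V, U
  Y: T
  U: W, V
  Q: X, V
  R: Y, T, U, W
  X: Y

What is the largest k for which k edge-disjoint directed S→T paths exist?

5

Assign every edge capacity 1; by Menger, the answer equals the max flow.
Path S→T (+1); total 1.
Path S→R→T (+1); total 2.
Path S→V→T (+1); total 3.
Path S→W→T (+1); total 4.
Path S→Y→T (+1); total 5.
No residual S→T path; max flow = 5.
Certifying cut of size 5: {S→R, S→T, V→T, W→T, Y→T}.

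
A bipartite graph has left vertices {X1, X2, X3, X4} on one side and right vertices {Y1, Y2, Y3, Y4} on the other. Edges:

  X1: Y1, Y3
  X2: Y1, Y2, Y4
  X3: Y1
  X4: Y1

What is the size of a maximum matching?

3

Unit-capacity flow: source→left, listed edges, right→sink; max matching = max flow.
Augmenting path X1→Y1 (+1); matched 1.
Augmenting path X2→Y2 (+1); matched 2.
Augmenting path X3→Y1→X1→Y3 (+1); matched 3.
No augmenting path remains; maximum matching = 3.
König certificate: {X1, X2, Y1} is a vertex cover of size 3 (every listed pair touches it), so no matching can be larger.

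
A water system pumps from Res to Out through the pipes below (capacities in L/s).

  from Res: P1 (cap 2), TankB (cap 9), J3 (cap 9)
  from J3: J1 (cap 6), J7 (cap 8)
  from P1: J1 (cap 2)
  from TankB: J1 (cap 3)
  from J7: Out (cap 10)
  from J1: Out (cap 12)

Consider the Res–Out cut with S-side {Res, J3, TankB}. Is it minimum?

No — its capacity is 19, but the minimum cut has capacity 14.

Given cut capacity: 2 + 8 + 6 + 3 = 19.
Augment Res→J3→J7→Out: bottleneck 8, flow now 8.
Augment Res→J3→J1→Out: bottleneck 1, flow now 9.
Augment Res→P1→J1→Out: bottleneck 2, flow now 11.
Augment Res→TankB→J1→Out: bottleneck 3, flow now 14.
No augmenting path remains; maximum flow = 14.
In the residual graph, reachable from Res: {Res, TankB}.
Min-cut edges: Res→J3 (9), Res→P1 (2), TankB→J1 (3); capacity 9 + 2 + 3 = 14.
Cut capacity 19 exceeds the max flow 14, so it is not minimum.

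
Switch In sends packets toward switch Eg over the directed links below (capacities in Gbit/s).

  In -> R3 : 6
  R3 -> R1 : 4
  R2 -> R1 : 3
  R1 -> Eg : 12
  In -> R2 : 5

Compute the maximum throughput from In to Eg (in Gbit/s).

Augment In→R2→R1→Eg: bottleneck 3, flow now 3.
Augment In→R3→R1→Eg: bottleneck 4, flow now 7.
No augmenting path remains; maximum flow = 7.
In the residual graph, reachable from In: {In, R2, R3}.
Min-cut edges: R2→R1 (3), R3→R1 (4); capacity 3 + 4 = 7.
This cut is saturated, so no flow can exceed 7.

7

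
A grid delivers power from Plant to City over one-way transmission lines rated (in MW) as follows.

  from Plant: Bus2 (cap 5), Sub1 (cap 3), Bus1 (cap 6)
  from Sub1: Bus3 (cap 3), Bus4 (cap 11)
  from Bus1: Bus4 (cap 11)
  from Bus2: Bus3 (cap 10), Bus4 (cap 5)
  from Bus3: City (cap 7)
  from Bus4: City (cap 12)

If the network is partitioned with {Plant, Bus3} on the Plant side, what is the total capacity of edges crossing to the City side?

Edges leaving {Plant, Bus3}: Plant→Sub1 (3), Plant→Bus1 (6), Plant→Bus2 (5), Bus3→City (7).
Cut capacity = 3 + 6 + 5 + 7 = 21.

21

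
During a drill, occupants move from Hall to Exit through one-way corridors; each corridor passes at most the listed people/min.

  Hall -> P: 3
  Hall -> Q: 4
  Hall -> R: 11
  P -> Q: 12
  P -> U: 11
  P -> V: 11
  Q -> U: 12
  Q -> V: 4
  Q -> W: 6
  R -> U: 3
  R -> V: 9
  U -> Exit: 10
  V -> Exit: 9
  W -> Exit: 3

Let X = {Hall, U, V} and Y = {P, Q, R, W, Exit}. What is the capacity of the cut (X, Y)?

Edges leaving {Hall, U, V}: Hall→P (3), Hall→Q (4), Hall→R (11), U→Exit (10), V→Exit (9).
Cut capacity = 3 + 4 + 11 + 10 + 9 = 37.

37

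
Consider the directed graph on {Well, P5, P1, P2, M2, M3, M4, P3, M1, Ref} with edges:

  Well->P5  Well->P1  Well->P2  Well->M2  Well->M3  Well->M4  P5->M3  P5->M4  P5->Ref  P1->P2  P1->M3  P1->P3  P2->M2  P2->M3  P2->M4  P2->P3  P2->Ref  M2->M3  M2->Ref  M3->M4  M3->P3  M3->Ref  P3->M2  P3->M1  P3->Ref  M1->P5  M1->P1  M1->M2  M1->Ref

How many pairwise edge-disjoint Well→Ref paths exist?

Assign every edge capacity 1; by Menger, the answer equals the max flow.
Path Well→P5→Ref (+1); total 1.
Path Well→P2→Ref (+1); total 2.
Path Well→M2→Ref (+1); total 3.
Path Well→M3→Ref (+1); total 4.
Path Well→P1→P3→Ref (+1); total 5.
No residual Well→Ref path; max flow = 5.
Certifying cut of size 5: {Well→M2, Well→M3, Well→P1, Well→P2, Well→P5}.

5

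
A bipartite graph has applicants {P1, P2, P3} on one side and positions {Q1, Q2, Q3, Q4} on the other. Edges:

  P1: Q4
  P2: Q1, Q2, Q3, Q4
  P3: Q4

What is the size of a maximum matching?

Unit-capacity flow: source→left, listed edges, right→sink; max matching = max flow.
Augmenting path P1→Q4 (+1); matched 1.
Augmenting path P2→Q1 (+1); matched 2.
No augmenting path remains; maximum matching = 2.
König certificate: {P2, Q4} is a vertex cover of size 2 (every listed pair touches it), so no matching can be larger.

2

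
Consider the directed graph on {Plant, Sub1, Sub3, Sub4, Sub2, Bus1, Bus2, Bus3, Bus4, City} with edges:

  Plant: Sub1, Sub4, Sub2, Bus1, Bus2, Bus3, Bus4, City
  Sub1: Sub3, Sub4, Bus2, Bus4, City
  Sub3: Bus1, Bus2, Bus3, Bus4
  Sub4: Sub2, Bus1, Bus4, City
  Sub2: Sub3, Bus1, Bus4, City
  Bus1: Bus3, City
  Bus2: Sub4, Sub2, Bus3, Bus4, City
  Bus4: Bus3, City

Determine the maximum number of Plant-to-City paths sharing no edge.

7

Assign every edge capacity 1; by Menger, the answer equals the max flow.
Path Plant→City (+1); total 1.
Path Plant→Sub1→City (+1); total 2.
Path Plant→Sub4→City (+1); total 3.
Path Plant→Sub2→City (+1); total 4.
Path Plant→Bus1→City (+1); total 5.
Path Plant→Bus2→City (+1); total 6.
Path Plant→Bus4→City (+1); total 7.
No residual Plant→City path; max flow = 7.
Certifying cut of size 7: {Plant→Bus1, Plant→Bus2, Plant→Bus4, Plant→City, Plant→Sub1, Plant→Sub2, Plant→Sub4}.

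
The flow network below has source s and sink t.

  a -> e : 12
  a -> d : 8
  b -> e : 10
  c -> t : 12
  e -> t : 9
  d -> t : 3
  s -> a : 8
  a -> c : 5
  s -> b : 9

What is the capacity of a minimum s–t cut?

17

Augment s→a→c→t: bottleneck 5, flow now 5.
Augment s→a→d→t: bottleneck 3, flow now 8.
Augment s→b→e→t: bottleneck 9, flow now 17.
No augmenting path remains; maximum flow = 17.
By max-flow min-cut, the minimum cut capacity equals the max flow.
In the residual graph, reachable from s: {s}.
Min-cut edges: s→a (8), s→b (9); capacity 8 + 9 = 17.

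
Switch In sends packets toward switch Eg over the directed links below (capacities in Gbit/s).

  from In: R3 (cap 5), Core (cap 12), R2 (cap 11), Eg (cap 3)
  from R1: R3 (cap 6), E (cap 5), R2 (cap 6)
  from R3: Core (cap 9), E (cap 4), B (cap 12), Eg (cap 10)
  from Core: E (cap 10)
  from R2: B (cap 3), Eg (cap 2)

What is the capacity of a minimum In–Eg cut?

10

Augment In→Eg: bottleneck 3, flow now 3.
Augment In→R3→Eg: bottleneck 5, flow now 8.
Augment In→R2→Eg: bottleneck 2, flow now 10.
No augmenting path remains; maximum flow = 10.
By max-flow min-cut, the minimum cut capacity equals the max flow.
In the residual graph, reachable from In: {In, Core, E, R2, B}.
Min-cut edges: In→R3 (5), In→Eg (3), R2→Eg (2); capacity 5 + 3 + 2 = 10.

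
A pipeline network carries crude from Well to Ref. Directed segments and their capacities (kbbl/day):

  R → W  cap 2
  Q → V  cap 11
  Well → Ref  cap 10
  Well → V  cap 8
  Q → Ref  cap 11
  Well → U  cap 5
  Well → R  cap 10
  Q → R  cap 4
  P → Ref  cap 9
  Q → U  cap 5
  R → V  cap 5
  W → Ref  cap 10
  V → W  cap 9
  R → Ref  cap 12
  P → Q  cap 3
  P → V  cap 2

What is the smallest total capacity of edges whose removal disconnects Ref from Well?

Augment Well→Ref: bottleneck 10, flow now 10.
Augment Well→R→Ref: bottleneck 10, flow now 20.
Augment Well→V→W→Ref: bottleneck 8, flow now 28.
No augmenting path remains; maximum flow = 28.
By max-flow min-cut, the minimum cut capacity equals the max flow.
In the residual graph, reachable from Well: {Well, U}.
Min-cut edges: Well→R (10), Well→V (8), Well→Ref (10); capacity 10 + 8 + 10 = 28.

28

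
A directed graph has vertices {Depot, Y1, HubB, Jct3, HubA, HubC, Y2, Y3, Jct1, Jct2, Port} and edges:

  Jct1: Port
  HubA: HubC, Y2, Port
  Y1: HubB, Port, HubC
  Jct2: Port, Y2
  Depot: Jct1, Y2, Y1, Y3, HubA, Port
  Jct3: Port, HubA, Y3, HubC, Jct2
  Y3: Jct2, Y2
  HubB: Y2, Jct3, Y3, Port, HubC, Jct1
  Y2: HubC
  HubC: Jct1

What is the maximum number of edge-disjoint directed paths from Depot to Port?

Assign every edge capacity 1; by Menger, the answer equals the max flow.
Path Depot→Port (+1); total 1.
Path Depot→Y1→Port (+1); total 2.
Path Depot→HubA→Port (+1); total 3.
Path Depot→Jct1→Port (+1); total 4.
Path Depot→Y3→Jct2→Port (+1); total 5.
No residual Depot→Port path; max flow = 5.
Certifying cut of size 5: {Depot→HubA, Depot→Port, Depot→Y1, Depot→Y3, Jct1→Port}.

5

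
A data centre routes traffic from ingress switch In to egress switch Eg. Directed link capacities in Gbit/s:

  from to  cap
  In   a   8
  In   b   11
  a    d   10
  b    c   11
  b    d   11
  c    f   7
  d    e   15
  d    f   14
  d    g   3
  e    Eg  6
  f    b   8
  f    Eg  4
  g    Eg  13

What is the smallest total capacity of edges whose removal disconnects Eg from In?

13

Augment In→a→d→e→Eg: bottleneck 6, flow now 6.
Augment In→a→d→f→Eg: bottleneck 2, flow now 8.
Augment In→b→c→f→Eg: bottleneck 2, flow now 10.
Augment In→b→d→g→Eg: bottleneck 3, flow now 13.
No augmenting path remains; maximum flow = 13.
By max-flow min-cut, the minimum cut capacity equals the max flow.
In the residual graph, reachable from In: {In, a, b, c, d, e, f}.
Min-cut edges: d→g (3), e→Eg (6), f→Eg (4); capacity 3 + 6 + 4 = 13.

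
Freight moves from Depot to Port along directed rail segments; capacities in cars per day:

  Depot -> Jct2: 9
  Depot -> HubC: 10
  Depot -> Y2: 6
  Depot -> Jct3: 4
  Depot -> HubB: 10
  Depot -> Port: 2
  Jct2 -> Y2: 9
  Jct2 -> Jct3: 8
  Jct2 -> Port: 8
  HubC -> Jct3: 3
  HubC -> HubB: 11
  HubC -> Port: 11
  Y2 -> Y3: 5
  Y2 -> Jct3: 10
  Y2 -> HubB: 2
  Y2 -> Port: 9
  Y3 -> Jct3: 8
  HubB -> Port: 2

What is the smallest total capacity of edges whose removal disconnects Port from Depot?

Augment Depot→Port: bottleneck 2, flow now 2.
Augment Depot→Jct2→Port: bottleneck 8, flow now 10.
Augment Depot→HubC→Port: bottleneck 10, flow now 20.
Augment Depot→Y2→Port: bottleneck 6, flow now 26.
Augment Depot→HubB→Port: bottleneck 2, flow now 28.
Augment Depot→Jct2→Y2→Port: bottleneck 1, flow now 29.
No augmenting path remains; maximum flow = 29.
By max-flow min-cut, the minimum cut capacity equals the max flow.
In the residual graph, reachable from Depot: {Depot, Jct3, HubB}.
Min-cut edges: Depot→Jct2 (9), Depot→HubC (10), Depot→Y2 (6), Depot→Port (2), HubB→Port (2); capacity 9 + 10 + 6 + 2 + 2 = 29.

29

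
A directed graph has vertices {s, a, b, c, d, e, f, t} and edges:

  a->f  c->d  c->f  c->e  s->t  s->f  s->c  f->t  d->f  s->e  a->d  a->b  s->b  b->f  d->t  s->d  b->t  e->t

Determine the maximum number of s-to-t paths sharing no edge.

Assign every edge capacity 1; by Menger, the answer equals the max flow.
Path s→t (+1); total 1.
Path s→b→t (+1); total 2.
Path s→d→t (+1); total 3.
Path s→e→t (+1); total 4.
Path s→f→t (+1); total 5.
No residual s→t path; max flow = 5.
Certifying cut of size 5: {d→t, e→t, f→t, s→b, s→t}.

5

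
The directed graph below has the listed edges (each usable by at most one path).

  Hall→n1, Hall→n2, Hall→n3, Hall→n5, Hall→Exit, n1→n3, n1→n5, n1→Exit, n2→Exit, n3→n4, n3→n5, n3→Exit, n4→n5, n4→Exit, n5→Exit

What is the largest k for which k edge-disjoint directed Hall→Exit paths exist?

5

Assign every edge capacity 1; by Menger, the answer equals the max flow.
Path Hall→Exit (+1); total 1.
Path Hall→n1→Exit (+1); total 2.
Path Hall→n2→Exit (+1); total 3.
Path Hall→n3→Exit (+1); total 4.
Path Hall→n5→Exit (+1); total 5.
No residual Hall→Exit path; max flow = 5.
Certifying cut of size 5: {Hall→Exit, Hall→n1, Hall→n2, Hall→n3, Hall→n5}.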